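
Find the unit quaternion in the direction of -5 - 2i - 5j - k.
-0.6742 - 0.2697i - 0.6742j - 0.1348k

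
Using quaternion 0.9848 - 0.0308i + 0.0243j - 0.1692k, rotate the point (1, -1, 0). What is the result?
(0.61, -1.276, 0.031)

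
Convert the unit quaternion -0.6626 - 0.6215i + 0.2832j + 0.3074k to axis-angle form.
axis = (-0.8298, 0.3781, 0.4104), θ = 263°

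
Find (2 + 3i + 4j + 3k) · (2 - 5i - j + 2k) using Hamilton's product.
17 + 7i - 15j + 27k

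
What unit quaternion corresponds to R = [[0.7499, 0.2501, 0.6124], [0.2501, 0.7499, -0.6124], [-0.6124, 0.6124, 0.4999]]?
0.866 + 0.3536i + 0.3536j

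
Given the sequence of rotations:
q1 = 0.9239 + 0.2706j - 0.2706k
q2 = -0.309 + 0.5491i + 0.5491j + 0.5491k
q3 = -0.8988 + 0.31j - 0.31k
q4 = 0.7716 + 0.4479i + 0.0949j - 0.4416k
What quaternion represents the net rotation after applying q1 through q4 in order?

q2 · q1 = -0.2855 + 0.2101i + 0.5723j + 0.7395k
q3 · q2 · q1 = 0.3084 + 0.2178i - 0.668j - 0.6413k
q4 · q3 · q2 · q1 = -0.0794 - 0.0497i - 0.2951j - 0.9509k
-0.0794 - 0.0497i - 0.2951j - 0.9509k


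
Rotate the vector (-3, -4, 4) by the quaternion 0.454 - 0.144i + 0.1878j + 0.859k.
(4.668, 1.705, 4.038)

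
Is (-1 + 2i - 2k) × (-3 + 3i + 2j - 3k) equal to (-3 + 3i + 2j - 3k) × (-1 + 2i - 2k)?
No: pq = -9 - 5i - 2j + 13k ≠ -9 - 13i - 2j + 5k = qp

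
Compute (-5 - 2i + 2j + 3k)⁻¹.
-0.119 + 0.0476i - 0.0476j - 0.0714k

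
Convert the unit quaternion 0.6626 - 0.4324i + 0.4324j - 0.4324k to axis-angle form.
axis = (-√3/3, √3/3, -√3/3), θ = 97°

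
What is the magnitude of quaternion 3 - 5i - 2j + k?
√39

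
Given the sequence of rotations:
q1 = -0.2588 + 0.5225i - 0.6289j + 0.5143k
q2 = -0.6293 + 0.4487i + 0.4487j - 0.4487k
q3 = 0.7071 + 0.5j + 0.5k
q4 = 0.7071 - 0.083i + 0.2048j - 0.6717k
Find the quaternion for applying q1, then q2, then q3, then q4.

q2 · q1 = 0.4414 - 0.4964i - 0.1856j - 0.7242k
q3 · q2 · q1 = 0.767 - 0.6203i - 0.1587j - 0.0432k
q4 · q3 · q2 · q1 = 0.4943 - 0.6177i + 0.4579j - 0.4055k
0.4943 - 0.6177i + 0.4579j - 0.4055k


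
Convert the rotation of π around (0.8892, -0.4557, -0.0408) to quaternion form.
0.8892i - 0.4557j - 0.0408k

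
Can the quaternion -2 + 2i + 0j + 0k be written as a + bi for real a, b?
Yes. The quaternion -2 + 2i has j- and k-coefficients y = z = 0, so it lies in the complex subalgebra spanned by 1 and i.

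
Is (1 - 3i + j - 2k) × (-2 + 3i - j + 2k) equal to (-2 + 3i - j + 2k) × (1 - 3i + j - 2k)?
Yes: pq = qp = 12 + 9i - 3j + 6k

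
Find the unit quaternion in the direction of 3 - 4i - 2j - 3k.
0.4867 - 0.6489i - 0.3244j - 0.4867k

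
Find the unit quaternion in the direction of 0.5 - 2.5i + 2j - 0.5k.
0.1525 - 0.7625i + 0.61j - 0.1525k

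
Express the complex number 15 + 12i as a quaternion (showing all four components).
15 + 12i + 0j + 0k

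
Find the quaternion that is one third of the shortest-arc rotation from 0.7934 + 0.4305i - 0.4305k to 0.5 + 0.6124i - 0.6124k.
0.7071 + 0.5i - 0.5k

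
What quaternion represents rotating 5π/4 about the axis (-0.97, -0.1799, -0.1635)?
-0.3827 - 0.8962i - 0.1662j - 0.1511k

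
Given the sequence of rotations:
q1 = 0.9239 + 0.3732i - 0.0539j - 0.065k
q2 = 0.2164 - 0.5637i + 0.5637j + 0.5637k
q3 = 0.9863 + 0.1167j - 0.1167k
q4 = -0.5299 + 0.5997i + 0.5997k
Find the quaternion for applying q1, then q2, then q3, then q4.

q2 · q1 = 0.4773 - 0.4463i + 0.6829j + 0.3267k
q3 · q2 · q1 = 0.4292 - 0.3224i + 0.7813j + 0.3186k
q4 · q3 · q2 · q1 = -0.2252 - 0.0403i - 0.7984j + 0.5571k
-0.2252 - 0.0403i - 0.7984j + 0.5571k


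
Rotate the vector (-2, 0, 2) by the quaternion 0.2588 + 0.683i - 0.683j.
(-0.841, 1.159, -2.439)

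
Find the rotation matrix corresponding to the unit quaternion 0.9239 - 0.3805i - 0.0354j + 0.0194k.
[[0.9967, -0.0089, -0.0802], [0.0628, 0.7097, 0.7017], [0.0506, -0.7045, 0.7079]]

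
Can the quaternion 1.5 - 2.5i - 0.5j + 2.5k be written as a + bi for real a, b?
No. The quaternion 1.5 - 2.5i - 0.5j + 2.5k has j-coefficient y = -0.5 and k-coefficient z = 2.5, not both zero, so it does not lie in the complex subalgebra spanned by 1 and i.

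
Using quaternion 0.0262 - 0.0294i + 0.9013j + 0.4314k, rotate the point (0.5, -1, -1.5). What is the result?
(-0.456, -1.81, 0.127)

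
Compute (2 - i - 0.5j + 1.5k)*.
2 + i + 0.5j - 1.5k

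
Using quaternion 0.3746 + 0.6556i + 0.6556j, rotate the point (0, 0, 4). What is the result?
(1.965, -1.965, -2.877)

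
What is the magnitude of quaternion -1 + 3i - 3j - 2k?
√23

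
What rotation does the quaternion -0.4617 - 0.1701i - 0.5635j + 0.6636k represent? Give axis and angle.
axis = (-0.1918, -0.6353, 0.7481), θ = 235°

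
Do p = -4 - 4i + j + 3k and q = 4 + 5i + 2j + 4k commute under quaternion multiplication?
No: pq = -10 - 38i + 27j - 17k ≠ -10 - 34i - 35j + 9k = qp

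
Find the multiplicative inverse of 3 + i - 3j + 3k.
0.1071 - 0.0357i + 0.1071j - 0.1071k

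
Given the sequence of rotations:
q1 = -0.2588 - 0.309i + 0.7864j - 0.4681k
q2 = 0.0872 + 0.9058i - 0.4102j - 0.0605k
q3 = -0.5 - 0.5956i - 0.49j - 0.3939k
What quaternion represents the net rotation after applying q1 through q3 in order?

q2 · q1 = 0.5516 - 0.0218i + 0.6174j + 0.5604k
q3 · q2 · q1 = 0.2345 - 0.349i - 0.2366j - 0.8759k
0.2345 - 0.349i - 0.2366j - 0.8759k


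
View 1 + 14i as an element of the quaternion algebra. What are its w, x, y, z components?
1 + 14i + 0j + 0k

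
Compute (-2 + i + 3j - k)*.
-2 - i - 3j + k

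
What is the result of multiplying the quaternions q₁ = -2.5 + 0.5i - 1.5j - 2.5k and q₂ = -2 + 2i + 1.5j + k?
8.75 - 3.75i - 6.25j + 6.25k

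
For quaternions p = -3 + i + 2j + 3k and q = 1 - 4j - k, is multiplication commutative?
No: pq = 8 + 11i + 15j + 2k ≠ 8 - 9i + 13j + 10k = qp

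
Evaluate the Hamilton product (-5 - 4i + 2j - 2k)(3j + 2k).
-2 + 10i - 7j - 22k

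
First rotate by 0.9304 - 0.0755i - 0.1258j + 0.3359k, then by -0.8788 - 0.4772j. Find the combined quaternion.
-0.8777 - 0.0939i - 0.3334j - 0.3312k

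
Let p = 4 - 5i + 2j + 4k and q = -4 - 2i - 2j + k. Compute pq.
-26 + 22i - 19j + 2k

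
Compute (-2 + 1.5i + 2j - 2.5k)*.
-2 - 1.5i - 2j + 2.5k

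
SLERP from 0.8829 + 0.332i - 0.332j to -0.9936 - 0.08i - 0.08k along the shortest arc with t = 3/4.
0.9836 + 0.1465i - 0.0856j + 0.0609k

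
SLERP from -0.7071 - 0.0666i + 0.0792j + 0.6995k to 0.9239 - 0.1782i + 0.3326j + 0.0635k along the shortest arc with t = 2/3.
-0.9458 + 0.1044i - 0.2122j + 0.2226k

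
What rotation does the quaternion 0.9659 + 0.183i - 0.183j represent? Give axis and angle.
axis = (√2/2, -√2/2, 0), θ = π/6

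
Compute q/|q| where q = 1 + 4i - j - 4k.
0.1715 + 0.686i - 0.1715j - 0.686k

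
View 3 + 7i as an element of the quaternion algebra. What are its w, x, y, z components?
3 + 7i + 0j + 0k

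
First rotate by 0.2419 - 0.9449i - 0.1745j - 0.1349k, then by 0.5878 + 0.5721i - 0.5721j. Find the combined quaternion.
0.5829 - 0.3398i - 0.1638j - 0.7197k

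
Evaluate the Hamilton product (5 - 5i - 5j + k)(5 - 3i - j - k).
6 - 34i - 38j - 10k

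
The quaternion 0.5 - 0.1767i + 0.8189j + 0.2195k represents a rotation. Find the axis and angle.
axis = (-0.204, 0.9456, 0.2535), θ = 2π/3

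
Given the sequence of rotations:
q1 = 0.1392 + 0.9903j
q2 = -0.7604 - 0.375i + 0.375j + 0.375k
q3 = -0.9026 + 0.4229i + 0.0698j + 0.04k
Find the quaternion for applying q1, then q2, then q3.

q2 · q1 = -0.4772 - 0.4236i - 0.7008j - 0.3192k
q3 · q2 · q1 = 0.6715 + 0.1863i + 0.7173j + 0.0022k
0.6715 + 0.1863i + 0.7173j + 0.0022k


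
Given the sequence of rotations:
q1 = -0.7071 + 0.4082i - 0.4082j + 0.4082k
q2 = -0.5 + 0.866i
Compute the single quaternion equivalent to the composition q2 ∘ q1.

q2 · q1 = -0.8164i - 0.1494j - 0.5576k
-0.8164i - 0.1494j - 0.5576k


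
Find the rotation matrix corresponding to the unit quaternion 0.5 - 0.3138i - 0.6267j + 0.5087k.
[[-0.3031, -0.1154, -0.946], [0.902, 0.2855, -0.3238], [0.3074, -0.9514, 0.0176]]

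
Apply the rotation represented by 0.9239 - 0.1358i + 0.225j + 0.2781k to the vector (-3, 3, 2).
(-3.277, 1.819, 2.82)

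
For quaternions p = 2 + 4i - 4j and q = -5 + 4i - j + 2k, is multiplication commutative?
No: pq = -30 - 20i + 10j + 16k ≠ -30 - 4i + 26j - 8k = qp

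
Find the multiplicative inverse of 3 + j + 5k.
0.0857 - 0.0286j - 0.1429k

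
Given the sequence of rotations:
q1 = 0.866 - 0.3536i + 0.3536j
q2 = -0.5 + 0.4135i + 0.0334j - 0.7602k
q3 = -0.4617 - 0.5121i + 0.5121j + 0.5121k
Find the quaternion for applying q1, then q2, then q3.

q2 · q1 = -0.2986 + 0.8037i + 0.1209j - 0.5003k
q3 · q2 · q1 = 0.7437 - 0.5363i - 0.0534j - 0.3954k
0.7437 - 0.5363i - 0.0534j - 0.3954k


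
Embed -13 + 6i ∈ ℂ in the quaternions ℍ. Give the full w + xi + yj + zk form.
-13 + 6i + 0j + 0k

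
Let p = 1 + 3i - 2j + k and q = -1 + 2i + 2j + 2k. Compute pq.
-5 - 7i + 11k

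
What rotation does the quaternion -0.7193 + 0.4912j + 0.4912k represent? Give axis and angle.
axis = (0, √2/2, √2/2), θ = 272°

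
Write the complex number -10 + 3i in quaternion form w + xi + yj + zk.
-10 + 3i + 0j + 0k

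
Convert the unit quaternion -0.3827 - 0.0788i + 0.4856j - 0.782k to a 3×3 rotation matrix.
[[-0.6947, -0.6751, -0.2484], [0.522, -0.2355, -0.8198], [0.4949, -0.6992, 0.516]]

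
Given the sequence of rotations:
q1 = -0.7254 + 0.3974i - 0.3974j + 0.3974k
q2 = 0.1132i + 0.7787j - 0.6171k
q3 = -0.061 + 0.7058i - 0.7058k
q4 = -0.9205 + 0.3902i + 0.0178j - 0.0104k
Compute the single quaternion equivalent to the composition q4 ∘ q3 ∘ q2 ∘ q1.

q2 · q1 = 0.5097 - 0.0179i - 0.8551j + 0.0932k
q3 · q2 · q1 = 0.0473 - 0.2427i - 0.001j - 0.969k
q4 · q3 · q2 · q1 = 0.0411 + 0.2246i + 0.3824j + 0.8954k
0.0411 + 0.2246i + 0.3824j + 0.8954k


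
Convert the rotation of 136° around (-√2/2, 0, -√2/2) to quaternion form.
0.3746 - 0.6556i - 0.6556k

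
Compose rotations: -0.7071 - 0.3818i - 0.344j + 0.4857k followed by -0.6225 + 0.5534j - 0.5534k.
0.8993 + 0.3161i + 0.0341j + 0.3002k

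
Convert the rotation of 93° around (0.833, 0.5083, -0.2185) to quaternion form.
0.6884 + 0.6042i + 0.3687j - 0.1585k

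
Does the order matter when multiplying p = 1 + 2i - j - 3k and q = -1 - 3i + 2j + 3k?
Yes: pq = 16 - 2i + 6j + 7k ≠ 16 - 8i + 5k = qp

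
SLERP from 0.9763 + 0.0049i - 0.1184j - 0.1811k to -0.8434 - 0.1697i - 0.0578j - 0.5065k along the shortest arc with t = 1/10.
0.9884 + 0.0232i - 0.1022j - 0.1103k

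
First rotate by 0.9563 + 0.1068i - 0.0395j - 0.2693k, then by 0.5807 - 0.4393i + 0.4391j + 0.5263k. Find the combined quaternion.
0.7613 - 0.4555i + 0.3349j + 0.3174k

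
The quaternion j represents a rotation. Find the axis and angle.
axis = (0, 1, 0), θ = π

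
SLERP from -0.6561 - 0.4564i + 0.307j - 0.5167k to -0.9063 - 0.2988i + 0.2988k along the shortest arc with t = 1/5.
-0.767 - 0.4564i + 0.2602j - 0.3684k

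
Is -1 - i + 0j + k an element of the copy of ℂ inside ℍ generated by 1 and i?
No. The quaternion -1 - i + k has j-coefficient y = 0 and k-coefficient z = 1, not both zero, so it does not lie in the complex subalgebra spanned by 1 and i.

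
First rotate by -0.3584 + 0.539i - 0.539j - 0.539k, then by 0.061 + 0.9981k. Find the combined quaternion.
0.5161 + 0.5709i + 0.5051j - 0.3906k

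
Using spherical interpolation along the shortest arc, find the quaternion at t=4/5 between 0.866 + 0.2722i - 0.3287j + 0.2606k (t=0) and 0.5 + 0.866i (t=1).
0.6123 + 0.785i - 0.0738j + 0.0585k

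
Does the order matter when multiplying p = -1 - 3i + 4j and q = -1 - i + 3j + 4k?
Yes: pq = -14 + 20i + 5j - 9k ≠ -14 - 12i - 19j + k = qp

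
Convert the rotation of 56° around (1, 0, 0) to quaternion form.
0.8829 + 0.4695i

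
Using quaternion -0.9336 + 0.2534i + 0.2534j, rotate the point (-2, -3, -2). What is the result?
(-1.182, -3.818, -1.013)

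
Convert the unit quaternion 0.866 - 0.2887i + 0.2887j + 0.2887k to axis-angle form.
axis = (-√3/3, √3/3, √3/3), θ = π/3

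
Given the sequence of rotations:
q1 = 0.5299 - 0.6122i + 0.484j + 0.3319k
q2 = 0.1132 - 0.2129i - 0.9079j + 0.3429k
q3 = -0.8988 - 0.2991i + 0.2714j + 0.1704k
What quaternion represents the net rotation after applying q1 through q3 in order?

q2 · q1 = 0.2553 - 0.6494i - 0.5656j - 0.4396k
q3 · q2 · q1 = -0.1953 + 0.4844i + 0.3355j + 0.784k
-0.1953 + 0.4844i + 0.3355j + 0.784k


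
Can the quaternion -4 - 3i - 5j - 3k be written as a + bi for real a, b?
No. The quaternion -4 - 3i - 5j - 3k has j-coefficient y = -5 and k-coefficient z = -3, not both zero, so it does not lie in the complex subalgebra spanned by 1 and i.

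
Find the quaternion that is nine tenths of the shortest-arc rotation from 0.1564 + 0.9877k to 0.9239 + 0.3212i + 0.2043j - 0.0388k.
0.9226 + 0.3128i + 0.1989j + 0.1072k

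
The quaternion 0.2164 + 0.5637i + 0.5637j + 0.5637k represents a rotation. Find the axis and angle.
axis = (√3/3, √3/3, √3/3), θ = 155°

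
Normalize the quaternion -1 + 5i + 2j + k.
-0.1796 + 0.898i + 0.3592j + 0.1796k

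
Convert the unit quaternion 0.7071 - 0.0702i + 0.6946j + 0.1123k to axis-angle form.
axis = (-0.0993, 0.9823, 0.1588), θ = π/2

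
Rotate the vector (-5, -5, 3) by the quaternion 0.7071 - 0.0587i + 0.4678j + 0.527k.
(5.766, -3.912, 3.233)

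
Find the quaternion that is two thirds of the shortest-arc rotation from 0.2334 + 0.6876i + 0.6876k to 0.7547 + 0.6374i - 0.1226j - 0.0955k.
0.6439 + 0.7339i - 0.0899j + 0.1965k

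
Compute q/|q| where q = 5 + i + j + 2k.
0.898 + 0.1796i + 0.1796j + 0.3592k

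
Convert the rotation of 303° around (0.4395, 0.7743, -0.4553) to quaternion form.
-0.8788 + 0.2097i + 0.3695j - 0.2173k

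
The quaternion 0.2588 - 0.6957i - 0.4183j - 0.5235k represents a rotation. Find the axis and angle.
axis = (-0.7202, -0.4331, -0.542), θ = 5π/6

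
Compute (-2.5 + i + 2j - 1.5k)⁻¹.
-0.1852 - 0.0741i - 0.1481j + 0.1111k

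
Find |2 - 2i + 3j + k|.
√18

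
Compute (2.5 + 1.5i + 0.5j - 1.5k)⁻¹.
0.2273 - 0.1364i - 0.0455j + 0.1364k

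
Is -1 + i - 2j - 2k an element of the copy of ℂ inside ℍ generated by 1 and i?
No. The quaternion -1 + i - 2j - 2k has j-coefficient y = -2 and k-coefficient z = -2, not both zero, so it does not lie in the complex subalgebra spanned by 1 and i.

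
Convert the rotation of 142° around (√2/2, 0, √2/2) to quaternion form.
0.3256 + 0.6686i + 0.6686k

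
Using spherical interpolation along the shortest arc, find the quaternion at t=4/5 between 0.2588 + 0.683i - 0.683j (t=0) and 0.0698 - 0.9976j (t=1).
0.1155 + 0.1515i - 0.9817j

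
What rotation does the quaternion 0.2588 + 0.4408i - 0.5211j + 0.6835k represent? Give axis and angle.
axis = (0.4563, -0.5395, 0.7076), θ = 5π/6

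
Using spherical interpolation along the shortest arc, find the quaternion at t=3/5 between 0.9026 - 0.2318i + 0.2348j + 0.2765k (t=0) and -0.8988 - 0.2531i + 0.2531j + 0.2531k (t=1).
0.9954 + 0.0619i - 0.0605j - 0.0418k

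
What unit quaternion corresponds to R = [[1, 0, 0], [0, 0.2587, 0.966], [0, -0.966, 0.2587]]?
0.7933 - 0.6088i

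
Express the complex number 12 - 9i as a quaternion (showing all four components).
12 - 9i + 0j + 0k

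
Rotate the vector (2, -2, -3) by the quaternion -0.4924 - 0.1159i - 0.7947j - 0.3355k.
(-3.265, -1.724, -1.835)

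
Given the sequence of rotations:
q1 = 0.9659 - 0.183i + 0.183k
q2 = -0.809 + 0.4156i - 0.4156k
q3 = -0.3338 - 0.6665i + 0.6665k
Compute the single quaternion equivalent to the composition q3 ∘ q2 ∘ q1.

q2 · q1 = -0.6293 + 0.5495i - 0.5495k
q3 · q2 · q1 = 0.9425 + 0.236i - 0.236k
0.9425 + 0.236i - 0.236k


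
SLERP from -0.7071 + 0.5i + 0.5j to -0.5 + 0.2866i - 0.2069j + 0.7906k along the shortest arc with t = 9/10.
-0.5612 + 0.3337i - 0.1319j + 0.7459k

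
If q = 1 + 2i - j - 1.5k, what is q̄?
1 - 2i + j + 1.5k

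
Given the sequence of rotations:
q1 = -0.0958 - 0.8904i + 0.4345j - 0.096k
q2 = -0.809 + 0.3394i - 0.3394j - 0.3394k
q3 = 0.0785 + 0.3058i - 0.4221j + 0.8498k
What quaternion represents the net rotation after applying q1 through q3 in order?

q2 · q1 = 0.4946 + 0.8679i + 0.0158j - 0.0446k
q3 · q2 · q1 = -0.182 + 0.2248i + 0.5436j + 0.788k
-0.182 + 0.2248i + 0.5436j + 0.788k


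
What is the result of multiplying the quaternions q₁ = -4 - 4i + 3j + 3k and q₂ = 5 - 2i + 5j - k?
-40 - 30i - 15j + 5k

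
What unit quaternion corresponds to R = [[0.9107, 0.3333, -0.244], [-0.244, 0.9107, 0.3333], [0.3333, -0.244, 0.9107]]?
0.9659 - 0.1494i - 0.1494j - 0.1494k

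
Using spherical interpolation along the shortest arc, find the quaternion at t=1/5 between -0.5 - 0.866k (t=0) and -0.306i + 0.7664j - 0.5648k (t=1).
-0.4298 - 0.0738i + 0.1848j - 0.8807k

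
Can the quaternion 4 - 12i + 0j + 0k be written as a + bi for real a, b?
Yes. The quaternion 4 - 12i has j- and k-coefficients y = z = 0, so it lies in the complex subalgebra spanned by 1 and i.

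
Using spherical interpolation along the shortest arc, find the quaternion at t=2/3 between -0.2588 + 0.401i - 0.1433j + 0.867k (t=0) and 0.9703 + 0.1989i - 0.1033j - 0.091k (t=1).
-0.8895 + 0.0185i + 0.0191j + 0.4562k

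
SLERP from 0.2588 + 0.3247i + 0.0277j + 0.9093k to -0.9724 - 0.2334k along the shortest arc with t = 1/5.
0.4605 + 0.2803i + 0.0239j + 0.8419k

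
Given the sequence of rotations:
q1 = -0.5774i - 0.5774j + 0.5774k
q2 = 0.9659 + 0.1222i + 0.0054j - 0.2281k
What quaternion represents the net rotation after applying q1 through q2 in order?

q2 · q1 = 0.2054 - 0.6863i - 0.4966j + 0.4903k
0.2054 - 0.6863i - 0.4966j + 0.4903k


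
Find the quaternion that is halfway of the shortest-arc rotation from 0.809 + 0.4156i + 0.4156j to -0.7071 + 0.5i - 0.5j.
0.855 - 0.0476i + 0.5164j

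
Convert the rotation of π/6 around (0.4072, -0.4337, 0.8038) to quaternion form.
0.9659 + 0.1054i - 0.1122j + 0.208k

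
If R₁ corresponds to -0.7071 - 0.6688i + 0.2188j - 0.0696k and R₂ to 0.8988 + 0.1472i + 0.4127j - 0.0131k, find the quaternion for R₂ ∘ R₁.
-0.6283 - 0.7311i - 0.0762j + 0.2549k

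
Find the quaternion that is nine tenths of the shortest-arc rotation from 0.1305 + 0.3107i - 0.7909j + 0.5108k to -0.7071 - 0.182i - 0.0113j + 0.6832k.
-0.662 - 0.132i - 0.1205j + 0.7279k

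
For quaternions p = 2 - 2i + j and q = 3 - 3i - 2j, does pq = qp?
No: pq = 2 - 12i - j + 7k ≠ 2 - 12i - j - 7k = qp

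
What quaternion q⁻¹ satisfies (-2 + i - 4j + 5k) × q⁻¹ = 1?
-0.0435 - 0.0217i + 0.087j - 0.1087k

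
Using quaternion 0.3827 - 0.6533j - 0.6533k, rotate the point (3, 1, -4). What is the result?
(0.379, -4.768, 1.768)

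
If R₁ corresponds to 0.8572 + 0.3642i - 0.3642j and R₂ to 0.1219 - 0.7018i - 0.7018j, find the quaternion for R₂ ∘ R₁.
0.1045 - 0.5572i - 0.646j + 0.5112k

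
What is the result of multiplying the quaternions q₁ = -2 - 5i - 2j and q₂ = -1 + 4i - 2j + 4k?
18 - 11i + 26j + 10k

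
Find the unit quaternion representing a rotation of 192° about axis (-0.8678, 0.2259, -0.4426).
-0.1045 - 0.863i + 0.2247j - 0.4402k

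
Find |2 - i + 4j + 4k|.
√37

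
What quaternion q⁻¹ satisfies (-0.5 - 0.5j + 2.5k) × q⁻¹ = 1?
-0.0741 + 0.0741j - 0.3704k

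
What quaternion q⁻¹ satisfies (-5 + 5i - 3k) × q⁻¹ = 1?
-0.0847 - 0.0847i + 0.0508k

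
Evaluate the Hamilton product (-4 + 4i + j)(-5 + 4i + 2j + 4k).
2 - 32i - 29j - 12k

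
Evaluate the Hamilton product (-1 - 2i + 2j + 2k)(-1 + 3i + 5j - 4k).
5 - 19i - 9j - 14k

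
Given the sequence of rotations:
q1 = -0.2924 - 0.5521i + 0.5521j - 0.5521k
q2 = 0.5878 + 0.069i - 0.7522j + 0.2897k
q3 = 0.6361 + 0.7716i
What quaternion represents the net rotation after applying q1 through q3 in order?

q2 · q1 = 0.4415 - 0.0894i + 0.4226j - 0.7864k
q3 · q2 · q1 = 0.3498 + 0.2838i + 0.8756j - 0.1742k
0.3498 + 0.2838i + 0.8756j - 0.1742k


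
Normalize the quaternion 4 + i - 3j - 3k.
0.6761 + 0.169i - 0.5071j - 0.5071k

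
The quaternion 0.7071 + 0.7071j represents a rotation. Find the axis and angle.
axis = (0, 1, 0), θ = π/2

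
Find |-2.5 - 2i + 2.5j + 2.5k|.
4.77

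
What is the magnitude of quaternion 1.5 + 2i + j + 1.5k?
3.082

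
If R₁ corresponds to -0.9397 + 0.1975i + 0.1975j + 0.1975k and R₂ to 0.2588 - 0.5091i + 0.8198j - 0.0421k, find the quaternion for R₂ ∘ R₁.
-0.2962 + 0.6997i - 0.627j - 0.1718k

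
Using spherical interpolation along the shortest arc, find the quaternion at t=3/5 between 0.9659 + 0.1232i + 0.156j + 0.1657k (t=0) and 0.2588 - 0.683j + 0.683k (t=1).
0.6901 + 0.0638i - 0.4195j + 0.5862k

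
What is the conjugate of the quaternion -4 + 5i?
-4 - 5i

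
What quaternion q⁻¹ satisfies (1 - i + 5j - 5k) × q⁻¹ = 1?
0.0192 + 0.0192i - 0.0962j + 0.0962k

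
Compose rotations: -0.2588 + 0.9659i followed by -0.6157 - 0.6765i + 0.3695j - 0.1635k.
0.8128 - 0.4196i - 0.2536j - 0.3146k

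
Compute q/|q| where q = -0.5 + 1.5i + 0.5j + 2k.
-0.1925 + 0.5774i + 0.1925j + 0.7698k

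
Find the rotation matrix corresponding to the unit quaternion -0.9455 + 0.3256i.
[[1, 0, 0], [0, 0.788, 0.6157], [0, -0.6157, 0.788]]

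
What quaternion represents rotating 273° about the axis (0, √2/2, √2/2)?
-0.7254 + 0.4867j + 0.4867k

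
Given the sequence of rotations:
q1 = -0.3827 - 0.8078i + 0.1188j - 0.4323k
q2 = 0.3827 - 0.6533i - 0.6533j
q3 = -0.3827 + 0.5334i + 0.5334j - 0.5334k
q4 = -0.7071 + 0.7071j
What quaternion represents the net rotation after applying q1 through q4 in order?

q2 · q1 = -0.5966 + 0.2233i + 0.0131j - 0.7708k
q3 · q2 · q1 = -0.3089 - 0.8078i - 0.0312j + 0.5011k
q4 · q3 · q2 · q1 = 0.2405 + 0.9255i - 0.1964j + 0.2169k
0.2405 + 0.9255i - 0.1964j + 0.2169k


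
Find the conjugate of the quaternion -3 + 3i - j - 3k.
-3 - 3i + j + 3k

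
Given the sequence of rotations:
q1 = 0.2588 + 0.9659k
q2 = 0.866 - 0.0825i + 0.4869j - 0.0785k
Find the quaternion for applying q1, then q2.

q2 · q1 = 0.2999 + 0.4489i + 0.2057j + 0.8162k
0.2999 + 0.4489i + 0.2057j + 0.8162k


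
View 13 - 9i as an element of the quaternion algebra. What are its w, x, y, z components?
13 - 9i + 0j + 0k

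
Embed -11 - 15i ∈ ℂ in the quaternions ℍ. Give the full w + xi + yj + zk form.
-11 - 15i + 0j + 0k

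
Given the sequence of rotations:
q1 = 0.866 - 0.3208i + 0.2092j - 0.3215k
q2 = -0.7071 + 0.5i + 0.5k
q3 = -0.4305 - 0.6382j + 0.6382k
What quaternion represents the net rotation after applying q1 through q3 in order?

q2 · q1 = -0.2912 + 0.5552i - 0.1476j + 0.7649k
q3 · q2 · q1 = -0.457 - 0.633i + 0.6037j - 0.1608k
-0.457 - 0.633i + 0.6037j - 0.1608k


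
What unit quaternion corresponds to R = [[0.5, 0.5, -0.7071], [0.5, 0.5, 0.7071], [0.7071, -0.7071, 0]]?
0.7071 - 0.5i - 0.5j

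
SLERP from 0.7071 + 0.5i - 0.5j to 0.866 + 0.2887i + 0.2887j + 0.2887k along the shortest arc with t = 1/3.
0.8386 + 0.4705i - 0.2519j + 0.1093k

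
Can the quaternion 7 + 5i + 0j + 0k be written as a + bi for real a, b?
Yes. The quaternion 7 + 5i has j- and k-coefficients y = z = 0, so it lies in the complex subalgebra spanned by 1 and i.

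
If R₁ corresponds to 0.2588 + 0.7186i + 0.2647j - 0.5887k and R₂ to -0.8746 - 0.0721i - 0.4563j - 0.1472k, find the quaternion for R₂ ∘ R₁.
-0.1404 - 0.3396i - 0.4978j + 0.7856k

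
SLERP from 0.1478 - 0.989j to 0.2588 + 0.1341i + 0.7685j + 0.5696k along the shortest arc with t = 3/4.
-0.1623 - 0.1051i - 0.8737j - 0.4464k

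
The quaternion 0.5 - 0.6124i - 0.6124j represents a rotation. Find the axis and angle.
axis = (-√2/2, -√2/2, 0), θ = 2π/3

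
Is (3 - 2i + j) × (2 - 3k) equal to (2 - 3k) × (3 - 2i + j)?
No: pq = 6 - 7i - 4j - 9k ≠ 6 - i + 8j - 9k = qp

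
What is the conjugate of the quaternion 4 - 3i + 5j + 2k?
4 + 3i - 5j - 2k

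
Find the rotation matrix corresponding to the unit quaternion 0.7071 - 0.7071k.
[[0, 1, 0], [-1, 0, 0], [0, 0, 1]]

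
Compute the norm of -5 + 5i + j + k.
√52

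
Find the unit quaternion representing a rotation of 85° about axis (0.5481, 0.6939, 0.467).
0.7373 + 0.3703i + 0.4688j + 0.3155k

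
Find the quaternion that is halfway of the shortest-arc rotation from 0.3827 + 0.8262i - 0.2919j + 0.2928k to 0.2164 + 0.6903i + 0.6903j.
0.3516 + 0.89i + 0.2338j + 0.1718k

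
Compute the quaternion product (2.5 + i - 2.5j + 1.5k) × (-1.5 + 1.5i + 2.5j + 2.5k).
-2.75 - 7.75i + 9.75j + 10.25k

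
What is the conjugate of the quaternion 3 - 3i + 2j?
3 + 3i - 2j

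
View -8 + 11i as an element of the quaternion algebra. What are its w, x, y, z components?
-8 + 11i + 0j + 0k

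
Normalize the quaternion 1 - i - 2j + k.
0.378 - 0.378i - 0.7559j + 0.378k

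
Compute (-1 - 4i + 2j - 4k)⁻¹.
-0.027 + 0.1081i - 0.0541j + 0.1081k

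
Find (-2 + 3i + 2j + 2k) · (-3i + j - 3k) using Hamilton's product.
13 - 2i + j + 15k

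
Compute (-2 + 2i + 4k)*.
-2 - 2i - 4k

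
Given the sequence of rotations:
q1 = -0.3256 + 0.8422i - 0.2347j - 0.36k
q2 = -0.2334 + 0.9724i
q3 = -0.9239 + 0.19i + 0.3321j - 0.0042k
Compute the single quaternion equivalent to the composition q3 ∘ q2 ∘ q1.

q2 · q1 = -0.743 - 0.5132i + 0.4048j - 0.1442k
q3 · q2 · q1 = 0.6489 + 0.2868i - 0.5912j + 0.3837k
0.6489 + 0.2868i - 0.5912j + 0.3837k


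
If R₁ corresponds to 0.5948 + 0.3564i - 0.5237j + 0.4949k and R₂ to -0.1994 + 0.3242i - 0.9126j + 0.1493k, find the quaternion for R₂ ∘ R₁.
-0.786 - 0.2517i - 0.5456j + 0.1456k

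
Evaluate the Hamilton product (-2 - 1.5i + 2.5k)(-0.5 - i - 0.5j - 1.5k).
3.25 + 4i - 3.75j + 2.5k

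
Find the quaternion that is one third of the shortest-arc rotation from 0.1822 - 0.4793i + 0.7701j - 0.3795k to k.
0.1396 - 0.3672i + 0.5899j - 0.7055k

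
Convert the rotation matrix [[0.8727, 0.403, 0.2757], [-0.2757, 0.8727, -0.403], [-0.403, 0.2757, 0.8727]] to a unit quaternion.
0.9511 + 0.1784i + 0.1784j - 0.1784k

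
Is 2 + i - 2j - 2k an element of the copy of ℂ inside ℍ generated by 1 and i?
No. The quaternion 2 + i - 2j - 2k has j-coefficient y = -2 and k-coefficient z = -2, not both zero, so it does not lie in the complex subalgebra spanned by 1 and i.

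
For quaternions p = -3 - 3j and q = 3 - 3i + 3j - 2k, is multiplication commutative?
No: pq = 15i - 18j - 3k ≠ 3i - 18j + 15k = qp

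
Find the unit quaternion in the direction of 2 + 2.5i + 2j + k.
0.5121 + 0.6402i + 0.5121j + 0.2561k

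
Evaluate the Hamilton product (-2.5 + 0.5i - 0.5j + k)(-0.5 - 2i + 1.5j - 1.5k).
4.5 + 4i - 4.75j + 3k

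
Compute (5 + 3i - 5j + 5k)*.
5 - 3i + 5j - 5k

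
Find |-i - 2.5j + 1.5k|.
3.082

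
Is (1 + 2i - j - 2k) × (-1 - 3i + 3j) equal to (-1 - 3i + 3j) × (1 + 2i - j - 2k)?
No: pq = 8 + i + 10j + 5k ≠ 8 - 11i - 2j - k = qp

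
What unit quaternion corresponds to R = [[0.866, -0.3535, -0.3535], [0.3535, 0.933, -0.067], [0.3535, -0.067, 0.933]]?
0.9659 - 0.183j + 0.183k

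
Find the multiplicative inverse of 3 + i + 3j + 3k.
0.1071 - 0.0357i - 0.1071j - 0.1071k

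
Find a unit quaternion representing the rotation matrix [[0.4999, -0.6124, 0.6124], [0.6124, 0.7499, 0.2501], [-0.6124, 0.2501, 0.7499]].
0.866 + 0.3536j + 0.3536k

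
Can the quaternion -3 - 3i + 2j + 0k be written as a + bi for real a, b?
No. The quaternion -3 - 3i + 2j has j-coefficient y = 2 and k-coefficient z = 0, not both zero, so it does not lie in the complex subalgebra spanned by 1 and i.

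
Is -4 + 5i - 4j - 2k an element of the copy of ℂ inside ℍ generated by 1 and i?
No. The quaternion -4 + 5i - 4j - 2k has j-coefficient y = -4 and k-coefficient z = -2, not both zero, so it does not lie in the complex subalgebra spanned by 1 and i.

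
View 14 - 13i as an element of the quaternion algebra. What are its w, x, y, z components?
14 - 13i + 0j + 0k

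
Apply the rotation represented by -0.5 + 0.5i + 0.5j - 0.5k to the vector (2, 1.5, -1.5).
(1.5, 2, -1.5)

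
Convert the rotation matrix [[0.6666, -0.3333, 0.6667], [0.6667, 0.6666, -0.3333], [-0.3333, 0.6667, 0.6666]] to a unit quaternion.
0.866 + 0.2887i + 0.2887j + 0.2887k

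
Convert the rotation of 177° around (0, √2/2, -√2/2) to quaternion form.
0.0262 + 0.7069j - 0.7069k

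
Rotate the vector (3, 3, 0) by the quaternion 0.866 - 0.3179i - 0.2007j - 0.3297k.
(4.202, 0.411, 0.417)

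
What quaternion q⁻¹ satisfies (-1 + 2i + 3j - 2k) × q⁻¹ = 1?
-0.0556 - 0.1111i - 0.1667j + 0.1111k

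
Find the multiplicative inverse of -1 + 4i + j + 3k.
-0.037 - 0.1481i - 0.037j - 0.1111k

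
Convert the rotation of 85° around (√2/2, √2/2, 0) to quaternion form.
0.7373 + 0.4777i + 0.4777j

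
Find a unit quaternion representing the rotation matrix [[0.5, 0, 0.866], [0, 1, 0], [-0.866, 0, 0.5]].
0.866 + 0.5j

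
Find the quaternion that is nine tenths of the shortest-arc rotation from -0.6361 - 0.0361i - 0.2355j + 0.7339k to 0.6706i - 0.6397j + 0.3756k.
-0.0802 + 0.6276i - 0.6327j + 0.4466k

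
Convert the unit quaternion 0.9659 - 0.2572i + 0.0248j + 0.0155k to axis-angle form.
axis = (-0.9936, 0.0958, 0.0599), θ = π/6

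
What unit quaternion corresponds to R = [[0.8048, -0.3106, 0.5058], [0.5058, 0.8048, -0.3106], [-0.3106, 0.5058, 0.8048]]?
0.9239 + 0.2209i + 0.2209j + 0.2209k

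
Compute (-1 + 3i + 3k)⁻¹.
-0.0526 - 0.1579i - 0.1579k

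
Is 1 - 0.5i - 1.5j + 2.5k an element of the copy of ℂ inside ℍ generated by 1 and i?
No. The quaternion 1 - 0.5i - 1.5j + 2.5k has j-coefficient y = -1.5 and k-coefficient z = 2.5, not both zero, so it does not lie in the complex subalgebra spanned by 1 and i.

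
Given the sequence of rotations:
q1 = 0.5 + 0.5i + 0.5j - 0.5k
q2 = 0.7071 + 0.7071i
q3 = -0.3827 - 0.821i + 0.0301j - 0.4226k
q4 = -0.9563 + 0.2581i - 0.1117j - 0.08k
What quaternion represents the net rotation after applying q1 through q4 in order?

q2 · q1 = 0.7071i + 0.7071j
q3 · q2 · q1 = 0.5592 + 0.0282i - 0.5694j - 0.6018k
q4 · q3 · q2 · q1 = -0.6538 + 0.139i + 0.6351j + 0.387k
-0.6538 + 0.139i + 0.6351j + 0.387k


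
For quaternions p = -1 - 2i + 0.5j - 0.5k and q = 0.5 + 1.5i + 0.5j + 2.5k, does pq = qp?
No: pq = 3.5 - i + 4j - 4.5k ≠ 3.5 - 4i - 4.5j - k = qp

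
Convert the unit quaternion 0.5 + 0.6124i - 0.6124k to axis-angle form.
axis = (√2/2, 0, -√2/2), θ = 2π/3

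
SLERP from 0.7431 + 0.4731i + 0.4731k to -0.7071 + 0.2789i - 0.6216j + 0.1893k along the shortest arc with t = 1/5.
0.8457 + 0.3473i + 0.1629j + 0.3708k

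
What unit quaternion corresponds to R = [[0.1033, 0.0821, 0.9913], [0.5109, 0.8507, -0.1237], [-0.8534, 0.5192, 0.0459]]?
0.7071 + 0.2273i + 0.6522j + 0.1516k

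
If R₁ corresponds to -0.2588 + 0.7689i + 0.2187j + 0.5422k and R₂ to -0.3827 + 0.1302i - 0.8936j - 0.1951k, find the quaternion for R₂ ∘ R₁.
0.3001 - 0.7698i - 0.073j + 0.5586k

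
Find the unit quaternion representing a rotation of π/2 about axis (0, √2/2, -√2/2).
0.7071 + 0.5j - 0.5k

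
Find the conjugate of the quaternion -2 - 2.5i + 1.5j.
-2 + 2.5i - 1.5j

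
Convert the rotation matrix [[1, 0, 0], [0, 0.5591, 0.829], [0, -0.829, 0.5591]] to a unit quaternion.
0.8829 - 0.4695i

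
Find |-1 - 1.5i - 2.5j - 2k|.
3.674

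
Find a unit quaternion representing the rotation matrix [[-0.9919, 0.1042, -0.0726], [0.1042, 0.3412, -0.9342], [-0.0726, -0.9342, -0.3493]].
0.0636i + 0.8189j - 0.5704k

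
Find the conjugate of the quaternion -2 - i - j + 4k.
-2 + i + j - 4k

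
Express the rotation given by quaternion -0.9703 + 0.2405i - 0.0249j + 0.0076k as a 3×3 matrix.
[[0.9986, 0.0028, 0.052], [-0.0267, 0.8842, 0.4663], [-0.0447, -0.4671, 0.8831]]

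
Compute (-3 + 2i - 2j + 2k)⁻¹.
-0.1429 - 0.0952i + 0.0952j - 0.0952k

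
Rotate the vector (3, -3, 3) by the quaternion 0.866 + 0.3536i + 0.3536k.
(4.837, -1.5, 1.163)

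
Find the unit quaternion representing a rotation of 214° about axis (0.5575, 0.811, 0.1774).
-0.2924 + 0.5331i + 0.7756j + 0.1696k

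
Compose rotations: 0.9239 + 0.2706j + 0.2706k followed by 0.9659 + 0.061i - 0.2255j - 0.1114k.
0.9836 + 0.0255i + 0.0365j + 0.175k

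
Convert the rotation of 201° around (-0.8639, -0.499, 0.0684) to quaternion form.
-0.1822 - 0.8494i - 0.4906j + 0.0673k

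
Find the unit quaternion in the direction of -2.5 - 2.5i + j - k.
-0.6565 - 0.6565i + 0.2626j - 0.2626k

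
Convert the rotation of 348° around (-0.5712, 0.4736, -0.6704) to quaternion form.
-0.9945 - 0.0597i + 0.0495j - 0.0701k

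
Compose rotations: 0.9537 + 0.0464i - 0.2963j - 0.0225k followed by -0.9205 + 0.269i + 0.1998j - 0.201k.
-0.8357 + 0.1498i + 0.46j - 0.26k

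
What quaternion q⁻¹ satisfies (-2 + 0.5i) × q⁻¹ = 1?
-0.4706 - 0.1176i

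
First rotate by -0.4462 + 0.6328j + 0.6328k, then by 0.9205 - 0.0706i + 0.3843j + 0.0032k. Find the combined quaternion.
-0.6559 + 0.2727i + 0.4557j + 0.5364k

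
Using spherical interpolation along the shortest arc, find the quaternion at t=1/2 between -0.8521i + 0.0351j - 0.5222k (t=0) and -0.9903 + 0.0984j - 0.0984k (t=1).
-0.6818 - 0.5867i + 0.0919j - 0.4273k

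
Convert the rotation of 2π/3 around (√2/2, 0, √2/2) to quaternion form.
0.5 + 0.6124i + 0.6124k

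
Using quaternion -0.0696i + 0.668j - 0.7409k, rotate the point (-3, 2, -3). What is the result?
(2.476, 3.033, -2.583)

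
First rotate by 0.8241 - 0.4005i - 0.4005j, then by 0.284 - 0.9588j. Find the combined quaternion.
-0.15 - 0.1137i - 0.9039j - 0.384k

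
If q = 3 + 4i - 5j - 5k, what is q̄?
3 - 4i + 5j + 5k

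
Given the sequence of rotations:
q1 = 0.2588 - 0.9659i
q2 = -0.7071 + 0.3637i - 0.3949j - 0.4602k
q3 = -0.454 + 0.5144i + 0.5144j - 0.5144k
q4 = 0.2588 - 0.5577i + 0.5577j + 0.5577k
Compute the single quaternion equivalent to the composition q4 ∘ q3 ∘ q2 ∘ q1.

q2 · q1 = 0.1683 + 0.7771i + 0.3423j - 0.5005k
q3 · q2 · q1 = -0.9097 - 0.3476i - 0.2111j - 0.083k
q4 · q3 · q2 · q1 = -0.2653 + 0.4888i - 0.8021j - 0.2172k
-0.2653 + 0.4888i - 0.8021j - 0.2172k


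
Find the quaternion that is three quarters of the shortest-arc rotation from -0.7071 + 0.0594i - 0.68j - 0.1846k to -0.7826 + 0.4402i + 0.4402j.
-0.9031 + 0.3966i + 0.153j - 0.0608k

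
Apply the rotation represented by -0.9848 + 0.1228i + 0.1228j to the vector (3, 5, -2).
(3.544, 4.456, -2.363)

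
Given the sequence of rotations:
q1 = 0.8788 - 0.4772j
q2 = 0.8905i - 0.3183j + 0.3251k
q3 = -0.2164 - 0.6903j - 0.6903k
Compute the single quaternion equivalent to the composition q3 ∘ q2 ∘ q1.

q2 · q1 = -0.1519 + 0.9377i - 0.2797j - 0.1392k
q3 · q2 · q1 = -0.2563 - 0.2999i - 0.4819j + 0.7823k
-0.2563 - 0.2999i - 0.4819j + 0.7823k


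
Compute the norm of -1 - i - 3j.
√11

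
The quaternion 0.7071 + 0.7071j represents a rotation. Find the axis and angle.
axis = (0, 1, 0), θ = π/2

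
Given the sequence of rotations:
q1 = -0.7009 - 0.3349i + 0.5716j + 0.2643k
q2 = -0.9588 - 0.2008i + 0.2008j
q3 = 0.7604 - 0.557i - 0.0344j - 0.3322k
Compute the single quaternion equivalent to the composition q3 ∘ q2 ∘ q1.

q2 · q1 = 0.49 + 0.5149i - 0.6357j - 0.3009k
q3 · q2 · q1 = 0.5376 - 0.0822i - 0.8389j - 0.0198k
0.5376 - 0.0822i - 0.8389j - 0.0198k


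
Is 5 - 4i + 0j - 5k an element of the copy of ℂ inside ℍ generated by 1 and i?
No. The quaternion 5 - 4i - 5k has j-coefficient y = 0 and k-coefficient z = -5, not both zero, so it does not lie in the complex subalgebra spanned by 1 and i.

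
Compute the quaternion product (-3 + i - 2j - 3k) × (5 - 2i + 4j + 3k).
4 + 17i - 19j - 24k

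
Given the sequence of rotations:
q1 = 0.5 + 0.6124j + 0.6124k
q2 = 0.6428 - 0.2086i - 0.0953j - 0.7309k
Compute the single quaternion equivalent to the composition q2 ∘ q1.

q2 · q1 = 0.8274 + 0.2849i + 0.4737j - 0.0995k
0.8274 + 0.2849i + 0.4737j - 0.0995k


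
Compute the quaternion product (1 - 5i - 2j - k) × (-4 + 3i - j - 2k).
7 + 26i - 6j + 13k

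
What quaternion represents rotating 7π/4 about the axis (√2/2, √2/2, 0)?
-0.9239 + 0.2706i + 0.2706j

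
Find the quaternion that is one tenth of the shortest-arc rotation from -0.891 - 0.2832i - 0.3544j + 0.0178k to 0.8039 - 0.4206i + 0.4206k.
-0.9194 - 0.2137i - 0.3285j - 0.0324k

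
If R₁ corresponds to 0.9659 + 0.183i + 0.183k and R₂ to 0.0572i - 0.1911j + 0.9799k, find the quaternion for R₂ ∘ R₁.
-0.1898 + 0.0203i - 0.0157j + 0.9815k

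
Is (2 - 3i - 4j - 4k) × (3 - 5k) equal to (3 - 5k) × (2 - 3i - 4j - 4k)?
No: pq = -14 + 11i - 27j - 22k ≠ -14 - 29i + 3j - 22k = qp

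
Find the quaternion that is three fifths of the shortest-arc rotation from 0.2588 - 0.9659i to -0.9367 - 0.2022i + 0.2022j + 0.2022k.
0.8911 - 0.3932i - 0.1603j - 0.1603k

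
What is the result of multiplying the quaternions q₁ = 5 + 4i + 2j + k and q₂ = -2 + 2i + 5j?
-28 - 3i + 23j + 14k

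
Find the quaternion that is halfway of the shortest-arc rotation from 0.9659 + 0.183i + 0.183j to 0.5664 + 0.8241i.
0.8315 + 0.5465i + 0.0993j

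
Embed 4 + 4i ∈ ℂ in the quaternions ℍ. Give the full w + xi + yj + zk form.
4 + 4i + 0j + 0k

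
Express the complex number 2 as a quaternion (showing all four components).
2 + 0i + 0j + 0k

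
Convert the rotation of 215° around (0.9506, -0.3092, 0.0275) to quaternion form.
-0.3007 + 0.9066i - 0.2949j + 0.0262k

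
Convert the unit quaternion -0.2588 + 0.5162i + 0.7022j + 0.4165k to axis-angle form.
axis = (0.5344, 0.727, 0.4312), θ = 7π/6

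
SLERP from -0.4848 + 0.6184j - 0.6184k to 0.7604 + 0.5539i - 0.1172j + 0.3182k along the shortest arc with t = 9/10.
-0.7574 - 0.5115i + 0.1787j - 0.3643k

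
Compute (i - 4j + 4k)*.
-i + 4j - 4k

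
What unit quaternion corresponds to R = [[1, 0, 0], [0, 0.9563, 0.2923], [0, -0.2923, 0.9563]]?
0.989 - 0.1478i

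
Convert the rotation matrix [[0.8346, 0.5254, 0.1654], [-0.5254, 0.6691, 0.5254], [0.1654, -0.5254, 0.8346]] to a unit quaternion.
0.9136 - 0.2876i - 0.2876k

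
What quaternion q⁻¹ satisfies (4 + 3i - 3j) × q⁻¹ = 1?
0.1176 - 0.0882i + 0.0882j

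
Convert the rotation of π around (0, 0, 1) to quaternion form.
k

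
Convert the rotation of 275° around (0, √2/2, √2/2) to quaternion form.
-0.7373 + 0.4777j + 0.4777k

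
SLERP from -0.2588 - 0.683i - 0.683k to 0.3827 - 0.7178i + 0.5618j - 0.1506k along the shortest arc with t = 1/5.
-0.1302 - 0.7594i + 0.1352j - 0.6229k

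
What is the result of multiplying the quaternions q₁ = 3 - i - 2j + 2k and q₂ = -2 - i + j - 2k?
-1 + i + 3j - 13k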